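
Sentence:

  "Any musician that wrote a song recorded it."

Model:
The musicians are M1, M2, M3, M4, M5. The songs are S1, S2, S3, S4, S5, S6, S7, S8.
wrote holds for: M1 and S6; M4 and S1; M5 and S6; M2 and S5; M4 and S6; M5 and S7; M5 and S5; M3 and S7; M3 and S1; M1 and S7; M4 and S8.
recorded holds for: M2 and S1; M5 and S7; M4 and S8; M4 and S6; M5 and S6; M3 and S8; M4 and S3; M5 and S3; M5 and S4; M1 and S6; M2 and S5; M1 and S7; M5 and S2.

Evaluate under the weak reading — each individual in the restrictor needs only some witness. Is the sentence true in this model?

"it" takes "a song" as antecedent — a donkey pronoun bound across the clause boundary.
Weak reading: every musician m with some wrote-song has at least one wrote-song s such that recorded(m,s).
Per musician: M1:✓  M2:✓  M3:✗  M4:✓  M5:✓
M3 has no witness among its wrote-songs.

False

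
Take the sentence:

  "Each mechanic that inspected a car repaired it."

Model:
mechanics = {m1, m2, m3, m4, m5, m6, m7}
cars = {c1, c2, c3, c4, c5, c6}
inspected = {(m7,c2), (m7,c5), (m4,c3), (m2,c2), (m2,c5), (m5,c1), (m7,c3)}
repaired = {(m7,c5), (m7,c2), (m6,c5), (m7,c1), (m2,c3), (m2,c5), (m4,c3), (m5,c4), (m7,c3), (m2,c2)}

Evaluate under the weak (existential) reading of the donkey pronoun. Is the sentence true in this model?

"it" takes "a car" as antecedent — a donkey pronoun bound across the clause boundary.
Weak reading: every mechanic m with some inspected-car has at least one inspected-car c such that repaired(m,c).
Per mechanic: m2:✓  m4:✓  m5:✗  m7:✓
m5 has no witness among its inspected-cars.

False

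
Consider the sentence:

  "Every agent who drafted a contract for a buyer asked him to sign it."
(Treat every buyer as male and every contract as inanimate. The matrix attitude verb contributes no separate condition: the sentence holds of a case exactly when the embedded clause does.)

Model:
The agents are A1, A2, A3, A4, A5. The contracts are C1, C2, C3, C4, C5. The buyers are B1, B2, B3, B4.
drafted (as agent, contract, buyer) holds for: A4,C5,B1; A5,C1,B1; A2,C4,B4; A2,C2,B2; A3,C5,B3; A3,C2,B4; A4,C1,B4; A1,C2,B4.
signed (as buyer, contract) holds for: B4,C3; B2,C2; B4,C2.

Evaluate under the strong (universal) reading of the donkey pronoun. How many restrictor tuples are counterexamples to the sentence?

5

"him" takes "a buyer" as antecedent and "it" takes "a contract"; both are donkey pronouns co-varying with the restrictor.
Strong reading: for every (a,c,b) with drafted(a,c,b), signed(b,c).
Restrictor triples: (A1,C2,B4)→signed(B4,C2) ✓  (A2,C2,B2)→signed(B2,C2) ✓  (A2,C4,B4)→signed(B4,C4) ✗  (A3,C2,B4)→signed(B4,C2) ✓  (A3,C5,B3)→signed(B3,C5) ✗  (A4,C1,B4)→signed(B4,C1) ✗  (A4,C5,B1)→signed(B1,C5) ✗  (A5,C1,B1)→signed(B1,C1) ✗
Counterexamples (restrictor triples failing the scope): 5.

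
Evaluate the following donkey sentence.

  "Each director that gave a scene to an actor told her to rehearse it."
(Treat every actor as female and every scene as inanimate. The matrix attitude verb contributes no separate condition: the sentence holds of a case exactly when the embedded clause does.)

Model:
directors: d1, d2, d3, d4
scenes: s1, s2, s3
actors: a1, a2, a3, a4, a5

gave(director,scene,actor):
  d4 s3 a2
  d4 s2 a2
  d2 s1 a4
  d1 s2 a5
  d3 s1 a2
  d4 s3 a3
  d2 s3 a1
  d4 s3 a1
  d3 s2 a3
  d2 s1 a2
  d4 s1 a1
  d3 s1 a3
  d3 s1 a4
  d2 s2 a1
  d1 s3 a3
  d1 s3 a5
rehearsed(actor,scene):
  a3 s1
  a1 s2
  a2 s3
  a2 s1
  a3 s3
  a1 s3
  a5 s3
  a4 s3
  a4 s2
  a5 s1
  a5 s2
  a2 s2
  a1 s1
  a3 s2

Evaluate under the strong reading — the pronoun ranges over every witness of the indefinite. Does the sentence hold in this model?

"her" takes "an actor" as antecedent and "it" takes "a scene"; both are donkey pronouns co-varying with the restrictor.
Strong reading: for every (d,s,a) with gave(d,s,a), rehearsed(a,s).
Restrictor triples: (d1,s2,a5)→rehearsed(a5,s2) ✓  (d1,s3,a3)→rehearsed(a3,s3) ✓  (d1,s3,a5)→rehearsed(a5,s3) ✓  (d2,s1,a2)→rehearsed(a2,s1) ✓  (d2,s1,a4)→rehearsed(a4,s1) ✗  (d2,s2,a1)→rehearsed(a1,s2) ✓  (d2,s3,a1)→rehearsed(a1,s3) ✓  (d3,s1,a2)→rehearsed(a2,s1) ✓  (d3,s1,a3)→rehearsed(a3,s1) ✓  (d3,s1,a4)→rehearsed(a4,s1) ✗  (d3,s2,a3)→rehearsed(a3,s2) ✓  (d4,s1,a1)→rehearsed(a1,s1) ✓  (d4,s2,a2)→rehearsed(a2,s2) ✓  (d4,s3,a1)→rehearsed(a1,s3) ✓  (d4,s3,a2)→rehearsed(a2,s3) ✓  (d4,s3,a3)→rehearsed(a3,s3) ✓
Counterexample: (d2,s1,a4) — rehearsed(a4,s1) does not hold.

False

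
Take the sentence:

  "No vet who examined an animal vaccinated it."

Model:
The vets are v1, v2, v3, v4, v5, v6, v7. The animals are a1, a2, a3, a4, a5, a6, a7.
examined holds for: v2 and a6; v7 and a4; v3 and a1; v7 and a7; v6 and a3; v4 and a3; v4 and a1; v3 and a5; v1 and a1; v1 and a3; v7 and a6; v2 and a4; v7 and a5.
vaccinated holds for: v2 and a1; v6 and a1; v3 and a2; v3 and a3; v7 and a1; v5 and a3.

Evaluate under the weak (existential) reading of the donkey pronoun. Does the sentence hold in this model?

True

"it" takes "an animal" as antecedent — a donkey pronoun bound across the clause boundary.
Truth condition: for no (v,a) with examined(v,a) does vaccinated(v,a) hold.
Restrictor pairs — does the scope hold? (v1,a1):fails  (v1,a3):fails  (v2,a4):fails  (v2,a6):fails  (v3,a1):fails  (v3,a5):fails  (v4,a1):fails  (v4,a3):fails  (v6,a3):fails  (v7,a4):fails  (v7,a5):fails  (v7,a6):fails  (v7,a7):fails
Scope holds for no restrictor pair, so the sentence is true.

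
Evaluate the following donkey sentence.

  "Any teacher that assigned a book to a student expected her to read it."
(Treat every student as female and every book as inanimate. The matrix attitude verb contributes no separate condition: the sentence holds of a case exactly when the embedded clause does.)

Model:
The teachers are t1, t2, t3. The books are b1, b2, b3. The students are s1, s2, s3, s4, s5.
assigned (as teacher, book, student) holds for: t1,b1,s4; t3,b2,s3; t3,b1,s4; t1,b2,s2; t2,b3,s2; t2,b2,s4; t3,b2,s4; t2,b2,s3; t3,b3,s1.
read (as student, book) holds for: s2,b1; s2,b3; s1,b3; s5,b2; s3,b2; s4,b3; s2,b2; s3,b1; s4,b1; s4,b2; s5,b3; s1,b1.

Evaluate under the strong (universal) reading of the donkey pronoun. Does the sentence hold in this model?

True

"her" takes "a student" as antecedent and "it" takes "a book"; both are donkey pronouns co-varying with the restrictor.
Strong reading: for every (t,b,s) with assigned(t,b,s), read(s,b).
Restrictor triples: (t1,b1,s4)→read(s4,b1) ✓  (t1,b2,s2)→read(s2,b2) ✓  (t2,b2,s3)→read(s3,b2) ✓  (t2,b2,s4)→read(s4,b2) ✓  (t2,b3,s2)→read(s2,b3) ✓  (t3,b1,s4)→read(s4,b1) ✓  (t3,b2,s3)→read(s3,b2) ✓  (t3,b2,s4)→read(s4,b2) ✓  (t3,b3,s1)→read(s1,b3) ✓
Every restrictor triple satisfies the scope.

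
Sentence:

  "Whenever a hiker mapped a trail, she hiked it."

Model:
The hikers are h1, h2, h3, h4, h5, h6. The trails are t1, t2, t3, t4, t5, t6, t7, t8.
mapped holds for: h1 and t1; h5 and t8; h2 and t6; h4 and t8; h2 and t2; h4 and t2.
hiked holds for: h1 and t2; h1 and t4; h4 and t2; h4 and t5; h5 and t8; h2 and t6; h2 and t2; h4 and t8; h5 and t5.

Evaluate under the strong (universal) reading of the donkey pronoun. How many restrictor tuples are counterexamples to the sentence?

1

"it" takes "a trail" as antecedent — a donkey pronoun bound across the clause boundary.
Strong reading: for every (h,t) with mapped(h,t), hiked(h,t).
Restrictor pairs: (h1,t1) ✗  (h2,t2) ✓  (h2,t6) ✓  (h4,t2) ✓  (h4,t8) ✓  (h5,t8) ✓
Counterexamples (restrictor pairs failing the scope): 1.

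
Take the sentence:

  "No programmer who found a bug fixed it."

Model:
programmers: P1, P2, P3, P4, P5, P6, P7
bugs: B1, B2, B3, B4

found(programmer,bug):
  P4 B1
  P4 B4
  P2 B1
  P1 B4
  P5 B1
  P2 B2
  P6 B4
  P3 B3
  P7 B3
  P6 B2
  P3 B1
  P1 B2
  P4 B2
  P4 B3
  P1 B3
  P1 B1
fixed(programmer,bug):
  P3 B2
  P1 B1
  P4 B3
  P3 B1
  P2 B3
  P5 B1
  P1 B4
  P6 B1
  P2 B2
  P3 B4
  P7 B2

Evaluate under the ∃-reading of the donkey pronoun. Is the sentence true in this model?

False

"it" takes "a bug" as antecedent — a donkey pronoun bound across the clause boundary.
Truth condition: for no (p,b) with found(p,b) does fixed(p,b) hold.
Restrictor pairs — does the scope hold? (P1,B1):holds  (P1,B2):fails  (P1,B3):fails  (P1,B4):holds  (P2,B1):fails  (P2,B2):holds  (P3,B1):holds  (P3,B3):fails  (P4,B1):fails  (P4,B2):fails  (P4,B3):holds  (P4,B4):fails  (P5,B1):holds  (P6,B2):fails  (P6,B4):fails  (P7,B3):fails
Scope holds for 6 pair(s), so the sentence is false.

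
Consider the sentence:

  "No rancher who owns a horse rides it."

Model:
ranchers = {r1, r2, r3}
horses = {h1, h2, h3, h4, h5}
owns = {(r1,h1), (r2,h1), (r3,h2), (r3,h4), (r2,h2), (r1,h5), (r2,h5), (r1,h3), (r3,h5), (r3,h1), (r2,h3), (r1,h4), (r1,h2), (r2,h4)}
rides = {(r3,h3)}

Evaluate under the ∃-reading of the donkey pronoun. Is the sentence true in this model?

"it" takes "a horse" as antecedent — a donkey pronoun bound across the clause boundary.
Truth condition: for no (r,h) with owns(r,h) does rides(r,h) hold.
Restrictor pairs — does the scope hold? (r1,h1):fails  (r1,h2):fails  (r1,h3):fails  (r1,h4):fails  (r1,h5):fails  (r2,h1):fails  (r2,h2):fails  (r2,h3):fails  (r2,h4):fails  (r2,h5):fails  (r3,h1):fails  (r3,h2):fails  (r3,h4):fails  (r3,h5):fails
Scope holds for no restrictor pair, so the sentence is true.

True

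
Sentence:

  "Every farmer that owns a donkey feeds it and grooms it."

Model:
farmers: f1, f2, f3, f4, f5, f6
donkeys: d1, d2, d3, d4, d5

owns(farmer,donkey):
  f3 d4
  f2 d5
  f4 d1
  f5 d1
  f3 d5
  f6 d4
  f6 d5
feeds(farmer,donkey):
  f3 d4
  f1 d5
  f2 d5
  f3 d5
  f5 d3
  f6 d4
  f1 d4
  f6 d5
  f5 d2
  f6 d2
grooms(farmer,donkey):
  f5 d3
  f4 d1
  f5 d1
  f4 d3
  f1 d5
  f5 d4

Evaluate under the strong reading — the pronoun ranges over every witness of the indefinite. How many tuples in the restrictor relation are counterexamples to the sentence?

7

"it" takes "a donkey" as antecedent — a donkey pronoun bound across the clause boundary.
Strong reading: for every (f,d) with owns(f,d), feeds(f,d) ∧ grooms(f,d).
Restrictor pairs: (f2,d5) ✗  (f3,d4) ✗  (f3,d5) ✗  (f4,d1) ✗  (f5,d1) ✗  (f6,d4) ✗  (f6,d5) ✗
Counterexamples (restrictor pairs failing the scope): 7.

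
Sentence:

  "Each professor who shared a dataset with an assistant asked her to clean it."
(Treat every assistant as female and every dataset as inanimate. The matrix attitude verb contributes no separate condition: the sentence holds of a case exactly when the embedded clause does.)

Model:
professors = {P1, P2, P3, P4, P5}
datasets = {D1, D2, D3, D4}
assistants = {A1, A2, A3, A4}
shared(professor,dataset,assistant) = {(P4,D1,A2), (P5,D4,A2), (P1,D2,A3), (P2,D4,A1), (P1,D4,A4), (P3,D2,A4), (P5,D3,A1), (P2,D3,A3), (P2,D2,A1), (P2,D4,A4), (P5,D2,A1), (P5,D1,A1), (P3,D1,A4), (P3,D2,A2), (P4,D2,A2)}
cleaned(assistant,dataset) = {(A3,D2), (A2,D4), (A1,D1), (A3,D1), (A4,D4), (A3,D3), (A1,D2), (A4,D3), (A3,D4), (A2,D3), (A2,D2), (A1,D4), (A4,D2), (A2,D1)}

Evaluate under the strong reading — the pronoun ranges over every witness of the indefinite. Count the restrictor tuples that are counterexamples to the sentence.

2

"her" takes "an assistant" as antecedent and "it" takes "a dataset"; both are donkey pronouns co-varying with the restrictor.
Strong reading: for every (p,d,a) with shared(p,d,a), cleaned(a,d).
Restrictor triples: (P1,D2,A3)→cleaned(A3,D2) ✓  (P1,D4,A4)→cleaned(A4,D4) ✓  (P2,D2,A1)→cleaned(A1,D2) ✓  (P2,D3,A3)→cleaned(A3,D3) ✓  (P2,D4,A1)→cleaned(A1,D4) ✓  (P2,D4,A4)→cleaned(A4,D4) ✓  (P3,D1,A4)→cleaned(A4,D1) ✗  (P3,D2,A2)→cleaned(A2,D2) ✓  (P3,D2,A4)→cleaned(A4,D2) ✓  (P4,D1,A2)→cleaned(A2,D1) ✓  (P4,D2,A2)→cleaned(A2,D2) ✓  (P5,D1,A1)→cleaned(A1,D1) ✓  (P5,D2,A1)→cleaned(A1,D2) ✓  (P5,D3,A1)→cleaned(A1,D3) ✗  (P5,D4,A2)→cleaned(A2,D4) ✓
Counterexamples (restrictor triples failing the scope): 2.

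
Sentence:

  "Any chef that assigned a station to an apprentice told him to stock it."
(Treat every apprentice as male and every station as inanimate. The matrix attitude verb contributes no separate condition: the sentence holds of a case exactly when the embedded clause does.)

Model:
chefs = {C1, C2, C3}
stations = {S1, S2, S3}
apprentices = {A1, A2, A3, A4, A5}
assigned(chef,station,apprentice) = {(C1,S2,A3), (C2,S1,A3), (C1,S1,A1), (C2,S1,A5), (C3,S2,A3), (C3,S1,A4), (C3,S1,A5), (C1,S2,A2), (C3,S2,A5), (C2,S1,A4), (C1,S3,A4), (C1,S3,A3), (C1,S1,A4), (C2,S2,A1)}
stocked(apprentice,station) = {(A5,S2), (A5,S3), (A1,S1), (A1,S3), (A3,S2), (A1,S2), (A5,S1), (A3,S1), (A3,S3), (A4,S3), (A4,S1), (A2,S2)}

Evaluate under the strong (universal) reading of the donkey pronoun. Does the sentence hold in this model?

True

"him" takes "an apprentice" as antecedent and "it" takes "a station"; both are donkey pronouns co-varying with the restrictor.
Strong reading: for every (c,s,a) with assigned(c,s,a), stocked(a,s).
Restrictor triples: (C1,S1,A1)→stocked(A1,S1) ✓  (C1,S1,A4)→stocked(A4,S1) ✓  (C1,S2,A2)→stocked(A2,S2) ✓  (C1,S2,A3)→stocked(A3,S2) ✓  (C1,S3,A3)→stocked(A3,S3) ✓  (C1,S3,A4)→stocked(A4,S3) ✓  (C2,S1,A3)→stocked(A3,S1) ✓  (C2,S1,A4)→stocked(A4,S1) ✓  (C2,S1,A5)→stocked(A5,S1) ✓  (C2,S2,A1)→stocked(A1,S2) ✓  (C3,S1,A4)→stocked(A4,S1) ✓  (C3,S1,A5)→stocked(A5,S1) ✓  (C3,S2,A3)→stocked(A3,S2) ✓  (C3,S2,A5)→stocked(A5,S2) ✓
Every restrictor triple satisfies the scope.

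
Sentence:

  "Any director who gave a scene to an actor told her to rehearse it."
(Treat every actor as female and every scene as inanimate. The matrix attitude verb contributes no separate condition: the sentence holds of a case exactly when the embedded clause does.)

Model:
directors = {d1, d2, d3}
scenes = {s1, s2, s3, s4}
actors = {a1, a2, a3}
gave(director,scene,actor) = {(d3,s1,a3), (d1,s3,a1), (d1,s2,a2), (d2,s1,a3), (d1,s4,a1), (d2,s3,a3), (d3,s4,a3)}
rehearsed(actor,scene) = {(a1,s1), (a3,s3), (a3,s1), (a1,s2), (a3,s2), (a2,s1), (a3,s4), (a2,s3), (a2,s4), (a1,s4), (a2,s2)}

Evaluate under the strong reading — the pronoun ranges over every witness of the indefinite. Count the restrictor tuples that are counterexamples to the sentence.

"her" takes "an actor" as antecedent and "it" takes "a scene"; both are donkey pronouns co-varying with the restrictor.
Strong reading: for every (d,s,a) with gave(d,s,a), rehearsed(a,s).
Restrictor triples: (d1,s2,a2)→rehearsed(a2,s2) ✓  (d1,s3,a1)→rehearsed(a1,s3) ✗  (d1,s4,a1)→rehearsed(a1,s4) ✓  (d2,s1,a3)→rehearsed(a3,s1) ✓  (d2,s3,a3)→rehearsed(a3,s3) ✓  (d3,s1,a3)→rehearsed(a3,s1) ✓  (d3,s4,a3)→rehearsed(a3,s4) ✓
Counterexamples (restrictor triples failing the scope): 1.

1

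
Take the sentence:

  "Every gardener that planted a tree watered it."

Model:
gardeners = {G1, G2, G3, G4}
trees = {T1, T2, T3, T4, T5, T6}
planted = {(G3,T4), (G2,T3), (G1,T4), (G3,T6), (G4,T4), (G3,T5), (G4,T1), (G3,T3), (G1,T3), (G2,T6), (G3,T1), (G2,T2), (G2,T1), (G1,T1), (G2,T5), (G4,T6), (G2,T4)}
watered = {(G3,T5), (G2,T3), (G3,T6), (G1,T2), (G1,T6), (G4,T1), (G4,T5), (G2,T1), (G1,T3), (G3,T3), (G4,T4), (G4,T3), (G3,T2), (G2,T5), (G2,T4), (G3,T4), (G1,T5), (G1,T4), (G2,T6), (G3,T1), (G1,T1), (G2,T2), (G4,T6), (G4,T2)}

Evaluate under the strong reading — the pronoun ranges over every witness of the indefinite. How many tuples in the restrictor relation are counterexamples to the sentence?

0

"it" takes "a tree" as antecedent — a donkey pronoun bound across the clause boundary.
Strong reading: for every (g,t) with planted(g,t), watered(g,t).
Restrictor pairs: (G1,T1) ✓  (G1,T3) ✓  (G1,T4) ✓  (G2,T1) ✓  (G2,T2) ✓  (G2,T3) ✓  (G2,T4) ✓  (G2,T5) ✓  (G2,T6) ✓  (G3,T1) ✓  (G3,T3) ✓  (G3,T4) ✓  (G3,T5) ✓  (G3,T6) ✓  (G4,T1) ✓  (G4,T4) ✓  (G4,T6) ✓
Counterexamples (restrictor pairs failing the scope): 0.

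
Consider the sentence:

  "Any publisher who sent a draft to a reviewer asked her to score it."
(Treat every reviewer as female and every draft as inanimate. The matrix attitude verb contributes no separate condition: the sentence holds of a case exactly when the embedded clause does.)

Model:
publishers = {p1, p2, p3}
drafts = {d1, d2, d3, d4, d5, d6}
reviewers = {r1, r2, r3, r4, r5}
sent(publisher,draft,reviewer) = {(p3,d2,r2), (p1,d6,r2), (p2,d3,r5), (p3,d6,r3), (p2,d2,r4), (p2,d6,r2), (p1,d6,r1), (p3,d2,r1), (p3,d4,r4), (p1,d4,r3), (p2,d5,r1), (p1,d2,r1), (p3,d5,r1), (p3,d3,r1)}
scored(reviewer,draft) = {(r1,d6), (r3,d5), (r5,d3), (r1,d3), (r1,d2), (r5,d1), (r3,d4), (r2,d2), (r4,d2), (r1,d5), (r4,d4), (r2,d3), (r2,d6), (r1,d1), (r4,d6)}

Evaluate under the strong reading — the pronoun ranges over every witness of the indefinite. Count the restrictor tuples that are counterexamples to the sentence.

"her" takes "a reviewer" as antecedent and "it" takes "a draft"; both are donkey pronouns co-varying with the restrictor.
Strong reading: for every (p,d,r) with sent(p,d,r), scored(r,d).
Restrictor triples: (p1,d2,r1)→scored(r1,d2) ✓  (p1,d4,r3)→scored(r3,d4) ✓  (p1,d6,r1)→scored(r1,d6) ✓  (p1,d6,r2)→scored(r2,d6) ✓  (p2,d2,r4)→scored(r4,d2) ✓  (p2,d3,r5)→scored(r5,d3) ✓  (p2,d5,r1)→scored(r1,d5) ✓  (p2,d6,r2)→scored(r2,d6) ✓  (p3,d2,r1)→scored(r1,d2) ✓  (p3,d2,r2)→scored(r2,d2) ✓  (p3,d3,r1)→scored(r1,d3) ✓  (p3,d4,r4)→scored(r4,d4) ✓  (p3,d5,r1)→scored(r1,d5) ✓  (p3,d6,r3)→scored(r3,d6) ✗
Counterexamples (restrictor triples failing the scope): 1.

1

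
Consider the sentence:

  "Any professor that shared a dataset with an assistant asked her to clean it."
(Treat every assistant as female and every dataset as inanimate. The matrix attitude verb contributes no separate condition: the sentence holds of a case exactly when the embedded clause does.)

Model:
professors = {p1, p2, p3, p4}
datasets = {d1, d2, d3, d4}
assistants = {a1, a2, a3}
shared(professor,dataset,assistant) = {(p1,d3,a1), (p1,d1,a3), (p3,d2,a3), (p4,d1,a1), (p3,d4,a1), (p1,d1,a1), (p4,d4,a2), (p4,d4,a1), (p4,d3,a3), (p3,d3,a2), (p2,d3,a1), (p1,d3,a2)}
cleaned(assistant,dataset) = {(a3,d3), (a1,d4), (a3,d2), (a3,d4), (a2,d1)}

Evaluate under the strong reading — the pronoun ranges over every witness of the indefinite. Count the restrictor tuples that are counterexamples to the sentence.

"her" takes "an assistant" as antecedent and "it" takes "a dataset"; both are donkey pronouns co-varying with the restrictor.
Strong reading: for every (p,d,a) with shared(p,d,a), cleaned(a,d).
Restrictor triples: (p1,d1,a1)→cleaned(a1,d1) ✗  (p1,d1,a3)→cleaned(a3,d1) ✗  (p1,d3,a1)→cleaned(a1,d3) ✗  (p1,d3,a2)→cleaned(a2,d3) ✗  (p2,d3,a1)→cleaned(a1,d3) ✗  (p3,d2,a3)→cleaned(a3,d2) ✓  (p3,d3,a2)→cleaned(a2,d3) ✗  (p3,d4,a1)→cleaned(a1,d4) ✓  (p4,d1,a1)→cleaned(a1,d1) ✗  (p4,d3,a3)→cleaned(a3,d3) ✓  (p4,d4,a1)→cleaned(a1,d4) ✓  (p4,d4,a2)→cleaned(a2,d4) ✗
Counterexamples (restrictor triples failing the scope): 8.

8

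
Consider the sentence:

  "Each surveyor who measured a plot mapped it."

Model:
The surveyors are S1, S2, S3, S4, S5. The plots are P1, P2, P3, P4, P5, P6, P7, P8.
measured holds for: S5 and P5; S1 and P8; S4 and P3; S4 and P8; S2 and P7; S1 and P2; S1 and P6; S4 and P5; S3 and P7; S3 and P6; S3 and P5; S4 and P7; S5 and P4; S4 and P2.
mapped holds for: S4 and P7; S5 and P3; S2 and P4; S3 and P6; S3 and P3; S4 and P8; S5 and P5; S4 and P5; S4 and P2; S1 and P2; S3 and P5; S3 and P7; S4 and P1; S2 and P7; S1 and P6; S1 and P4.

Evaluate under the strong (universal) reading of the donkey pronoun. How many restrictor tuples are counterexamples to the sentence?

3

"it" takes "a plot" as antecedent — a donkey pronoun bound across the clause boundary.
Strong reading: for every (s,p) with measured(s,p), mapped(s,p).
Restrictor pairs: (S1,P2) ✓  (S1,P6) ✓  (S1,P8) ✗  (S2,P7) ✓  (S3,P5) ✓  (S3,P6) ✓  (S3,P7) ✓  (S4,P2) ✓  (S4,P3) ✗  (S4,P5) ✓  (S4,P7) ✓  (S4,P8) ✓  (S5,P4) ✗  (S5,P5) ✓
Counterexamples (restrictor pairs failing the scope): 3.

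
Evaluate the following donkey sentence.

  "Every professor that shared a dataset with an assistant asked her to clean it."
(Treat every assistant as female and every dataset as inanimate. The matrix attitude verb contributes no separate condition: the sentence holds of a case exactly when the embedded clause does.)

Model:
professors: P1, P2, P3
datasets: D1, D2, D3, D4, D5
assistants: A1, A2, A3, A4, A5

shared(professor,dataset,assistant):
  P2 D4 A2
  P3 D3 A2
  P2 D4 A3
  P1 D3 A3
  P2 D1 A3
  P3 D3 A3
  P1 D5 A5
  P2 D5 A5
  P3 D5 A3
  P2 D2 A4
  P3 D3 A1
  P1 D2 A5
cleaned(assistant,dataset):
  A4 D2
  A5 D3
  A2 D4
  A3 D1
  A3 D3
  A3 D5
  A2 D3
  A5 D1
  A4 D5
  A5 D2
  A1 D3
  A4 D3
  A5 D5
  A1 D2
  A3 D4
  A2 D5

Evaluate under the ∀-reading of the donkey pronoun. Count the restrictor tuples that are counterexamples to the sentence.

"her" takes "an assistant" as antecedent and "it" takes "a dataset"; both are donkey pronouns co-varying with the restrictor.
Strong reading: for every (p,d,a) with shared(p,d,a), cleaned(a,d).
Restrictor triples: (P1,D2,A5)→cleaned(A5,D2) ✓  (P1,D3,A3)→cleaned(A3,D3) ✓  (P1,D5,A5)→cleaned(A5,D5) ✓  (P2,D1,A3)→cleaned(A3,D1) ✓  (P2,D2,A4)→cleaned(A4,D2) ✓  (P2,D4,A2)→cleaned(A2,D4) ✓  (P2,D4,A3)→cleaned(A3,D4) ✓  (P2,D5,A5)→cleaned(A5,D5) ✓  (P3,D3,A1)→cleaned(A1,D3) ✓  (P3,D3,A2)→cleaned(A2,D3) ✓  (P3,D3,A3)→cleaned(A3,D3) ✓  (P3,D5,A3)→cleaned(A3,D5) ✓
Counterexamples (restrictor triples failing the scope): 0.

0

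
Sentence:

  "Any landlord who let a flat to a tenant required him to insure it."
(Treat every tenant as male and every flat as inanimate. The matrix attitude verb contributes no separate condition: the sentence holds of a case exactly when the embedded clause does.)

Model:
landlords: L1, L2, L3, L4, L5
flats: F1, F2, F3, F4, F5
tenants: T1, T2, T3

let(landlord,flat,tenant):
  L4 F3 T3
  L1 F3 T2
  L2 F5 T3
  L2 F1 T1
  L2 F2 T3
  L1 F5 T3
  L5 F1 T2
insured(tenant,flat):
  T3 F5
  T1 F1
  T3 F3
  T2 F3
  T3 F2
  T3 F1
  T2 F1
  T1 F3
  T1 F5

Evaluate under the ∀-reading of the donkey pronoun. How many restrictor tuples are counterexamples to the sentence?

0

"him" takes "a tenant" as antecedent and "it" takes "a flat"; both are donkey pronouns co-varying with the restrictor.
Strong reading: for every (l,f,t) with let(l,f,t), insured(t,f).
Restrictor triples: (L1,F3,T2)→insured(T2,F3) ✓  (L1,F5,T3)→insured(T3,F5) ✓  (L2,F1,T1)→insured(T1,F1) ✓  (L2,F2,T3)→insured(T3,F2) ✓  (L2,F5,T3)→insured(T3,F5) ✓  (L4,F3,T3)→insured(T3,F3) ✓  (L5,F1,T2)→insured(T2,F1) ✓
Counterexamples (restrictor triples failing the scope): 0.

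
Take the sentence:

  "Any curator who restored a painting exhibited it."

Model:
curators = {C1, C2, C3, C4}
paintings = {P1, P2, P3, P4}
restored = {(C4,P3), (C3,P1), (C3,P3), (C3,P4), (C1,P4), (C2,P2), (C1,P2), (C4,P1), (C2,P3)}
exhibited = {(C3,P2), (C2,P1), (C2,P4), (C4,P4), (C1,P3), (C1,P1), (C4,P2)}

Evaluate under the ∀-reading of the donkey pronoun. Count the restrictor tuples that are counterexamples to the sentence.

9

"it" takes "a painting" as antecedent — a donkey pronoun bound across the clause boundary.
Strong reading: for every (c,p) with restored(c,p), exhibited(c,p).
Restrictor pairs: (C1,P2) ✗  (C1,P4) ✗  (C2,P2) ✗  (C2,P3) ✗  (C3,P1) ✗  (C3,P3) ✗  (C3,P4) ✗  (C4,P1) ✗  (C4,P3) ✗
Counterexamples (restrictor pairs failing the scope): 9.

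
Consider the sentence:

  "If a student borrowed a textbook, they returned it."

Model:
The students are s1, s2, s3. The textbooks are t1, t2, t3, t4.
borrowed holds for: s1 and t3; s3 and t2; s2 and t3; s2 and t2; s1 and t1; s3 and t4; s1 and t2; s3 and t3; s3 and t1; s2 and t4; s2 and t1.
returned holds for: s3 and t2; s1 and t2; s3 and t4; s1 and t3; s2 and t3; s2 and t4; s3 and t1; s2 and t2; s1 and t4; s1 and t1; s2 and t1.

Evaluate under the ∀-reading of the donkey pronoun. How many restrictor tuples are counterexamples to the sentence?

1

"it" takes "a textbook" as antecedent — a donkey pronoun bound across the clause boundary.
Strong reading: for every (s,t) with borrowed(s,t), returned(s,t).
Restrictor pairs: (s1,t1) ✓  (s1,t2) ✓  (s1,t3) ✓  (s2,t1) ✓  (s2,t2) ✓  (s2,t3) ✓  (s2,t4) ✓  (s3,t1) ✓  (s3,t2) ✓  (s3,t3) ✗  (s3,t4) ✓
Counterexamples (restrictor pairs failing the scope): 1.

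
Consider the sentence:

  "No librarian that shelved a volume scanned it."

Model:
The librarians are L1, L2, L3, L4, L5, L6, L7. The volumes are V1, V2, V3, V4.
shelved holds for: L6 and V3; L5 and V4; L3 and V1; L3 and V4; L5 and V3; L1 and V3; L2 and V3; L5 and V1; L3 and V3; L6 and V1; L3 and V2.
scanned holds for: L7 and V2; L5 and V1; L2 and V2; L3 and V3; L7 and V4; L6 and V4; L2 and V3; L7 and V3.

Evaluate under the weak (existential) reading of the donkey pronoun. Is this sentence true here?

False

"it" takes "a volume" as antecedent — a donkey pronoun bound across the clause boundary.
Truth condition: for no (l,v) with shelved(l,v) does scanned(l,v) hold.
Restrictor pairs — does the scope hold? (L1,V3):fails  (L2,V3):holds  (L3,V1):fails  (L3,V2):fails  (L3,V3):holds  (L3,V4):fails  (L5,V1):holds  (L5,V3):fails  (L5,V4):fails  (L6,V1):fails  (L6,V3):fails
Scope holds for 3 pair(s), so the sentence is false.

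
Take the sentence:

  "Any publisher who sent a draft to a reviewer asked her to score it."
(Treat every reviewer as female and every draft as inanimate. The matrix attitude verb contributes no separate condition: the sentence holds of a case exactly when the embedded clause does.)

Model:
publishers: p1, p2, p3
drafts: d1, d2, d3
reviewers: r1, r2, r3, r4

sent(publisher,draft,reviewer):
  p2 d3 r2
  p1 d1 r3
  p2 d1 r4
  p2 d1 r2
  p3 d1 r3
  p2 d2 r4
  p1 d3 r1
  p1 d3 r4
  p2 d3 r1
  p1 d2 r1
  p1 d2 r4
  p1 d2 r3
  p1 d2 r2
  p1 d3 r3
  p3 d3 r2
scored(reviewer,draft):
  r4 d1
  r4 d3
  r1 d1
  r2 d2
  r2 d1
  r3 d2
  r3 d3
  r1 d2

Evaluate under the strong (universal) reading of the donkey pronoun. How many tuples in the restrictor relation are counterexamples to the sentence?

"her" takes "a reviewer" as antecedent and "it" takes "a draft"; both are donkey pronouns co-varying with the restrictor.
Strong reading: for every (p,d,r) with sent(p,d,r), scored(r,d).
Restrictor triples: (p1,d1,r3)→scored(r3,d1) ✗  (p1,d2,r1)→scored(r1,d2) ✓  (p1,d2,r2)→scored(r2,d2) ✓  (p1,d2,r3)→scored(r3,d2) ✓  (p1,d2,r4)→scored(r4,d2) ✗  (p1,d3,r1)→scored(r1,d3) ✗  (p1,d3,r3)→scored(r3,d3) ✓  (p1,d3,r4)→scored(r4,d3) ✓  (p2,d1,r2)→scored(r2,d1) ✓  (p2,d1,r4)→scored(r4,d1) ✓  (p2,d2,r4)→scored(r4,d2) ✗  (p2,d3,r1)→scored(r1,d3) ✗  (p2,d3,r2)→scored(r2,d3) ✗  (p3,d1,r3)→scored(r3,d1) ✗  (p3,d3,r2)→scored(r2,d3) ✗
Counterexamples (restrictor triples failing the scope): 8.

8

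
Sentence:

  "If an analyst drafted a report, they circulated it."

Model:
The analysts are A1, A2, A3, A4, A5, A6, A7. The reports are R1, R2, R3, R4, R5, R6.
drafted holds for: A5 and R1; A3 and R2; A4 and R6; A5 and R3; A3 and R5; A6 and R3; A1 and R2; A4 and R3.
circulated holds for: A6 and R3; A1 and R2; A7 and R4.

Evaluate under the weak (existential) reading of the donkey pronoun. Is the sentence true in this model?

False

"it" takes "a report" as antecedent — a donkey pronoun bound across the clause boundary.
Weak reading: every analyst a with some drafted-report has at least one drafted-report r such that circulated(a,r).
Per analyst: A1:✓  A3:✗  A4:✗  A5:✗  A6:✓
A3 has no witness among its drafted-reports.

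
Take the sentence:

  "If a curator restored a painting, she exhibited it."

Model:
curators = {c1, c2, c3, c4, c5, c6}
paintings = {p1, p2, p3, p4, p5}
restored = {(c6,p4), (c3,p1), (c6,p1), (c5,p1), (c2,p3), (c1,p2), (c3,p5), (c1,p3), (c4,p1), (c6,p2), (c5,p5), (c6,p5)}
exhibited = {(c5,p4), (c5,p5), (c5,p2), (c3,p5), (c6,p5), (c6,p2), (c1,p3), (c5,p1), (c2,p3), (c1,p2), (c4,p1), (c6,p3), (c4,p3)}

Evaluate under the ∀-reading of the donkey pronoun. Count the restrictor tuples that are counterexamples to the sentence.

"it" takes "a painting" as antecedent — a donkey pronoun bound across the clause boundary.
Strong reading: for every (c,p) with restored(c,p), exhibited(c,p).
Restrictor pairs: (c1,p2) ✓  (c1,p3) ✓  (c2,p3) ✓  (c3,p1) ✗  (c3,p5) ✓  (c4,p1) ✓  (c5,p1) ✓  (c5,p5) ✓  (c6,p1) ✗  (c6,p2) ✓  (c6,p4) ✗  (c6,p5) ✓
Counterexamples (restrictor pairs failing the scope): 3.

3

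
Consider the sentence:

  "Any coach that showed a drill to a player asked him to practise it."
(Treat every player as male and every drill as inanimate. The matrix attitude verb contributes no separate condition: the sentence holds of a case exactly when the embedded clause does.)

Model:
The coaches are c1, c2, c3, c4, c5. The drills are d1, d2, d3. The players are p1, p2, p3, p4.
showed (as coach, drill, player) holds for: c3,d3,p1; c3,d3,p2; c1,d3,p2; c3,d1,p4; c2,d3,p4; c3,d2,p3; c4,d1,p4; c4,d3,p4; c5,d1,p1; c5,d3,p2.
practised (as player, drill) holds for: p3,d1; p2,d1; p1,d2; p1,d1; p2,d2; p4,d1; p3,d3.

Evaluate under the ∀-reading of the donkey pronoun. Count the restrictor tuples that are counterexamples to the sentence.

7

"him" takes "a player" as antecedent and "it" takes "a drill"; both are donkey pronouns co-varying with the restrictor.
Strong reading: for every (c,d,p) with showed(c,d,p), practised(p,d).
Restrictor triples: (c1,d3,p2)→practised(p2,d3) ✗  (c2,d3,p4)→practised(p4,d3) ✗  (c3,d1,p4)→practised(p4,d1) ✓  (c3,d2,p3)→practised(p3,d2) ✗  (c3,d3,p1)→practised(p1,d3) ✗  (c3,d3,p2)→practised(p2,d3) ✗  (c4,d1,p4)→practised(p4,d1) ✓  (c4,d3,p4)→practised(p4,d3) ✗  (c5,d1,p1)→practised(p1,d1) ✓  (c5,d3,p2)→practised(p2,d3) ✗
Counterexamples (restrictor triples failing the scope): 7.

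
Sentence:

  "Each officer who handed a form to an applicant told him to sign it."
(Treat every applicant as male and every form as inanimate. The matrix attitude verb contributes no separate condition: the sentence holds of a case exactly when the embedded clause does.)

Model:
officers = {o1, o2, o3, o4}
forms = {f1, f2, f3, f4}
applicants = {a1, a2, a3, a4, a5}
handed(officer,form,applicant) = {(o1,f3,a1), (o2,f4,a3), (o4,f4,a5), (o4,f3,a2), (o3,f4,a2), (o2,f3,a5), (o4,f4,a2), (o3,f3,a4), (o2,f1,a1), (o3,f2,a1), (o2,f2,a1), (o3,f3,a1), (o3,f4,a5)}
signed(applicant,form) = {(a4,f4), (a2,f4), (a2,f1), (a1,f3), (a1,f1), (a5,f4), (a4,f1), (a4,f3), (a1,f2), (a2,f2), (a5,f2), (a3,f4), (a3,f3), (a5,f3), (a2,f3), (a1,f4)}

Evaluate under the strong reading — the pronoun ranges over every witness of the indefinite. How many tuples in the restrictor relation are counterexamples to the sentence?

"him" takes "an applicant" as antecedent and "it" takes "a form"; both are donkey pronouns co-varying with the restrictor.
Strong reading: for every (o,f,a) with handed(o,f,a), signed(a,f).
Restrictor triples: (o1,f3,a1)→signed(a1,f3) ✓  (o2,f1,a1)→signed(a1,f1) ✓  (o2,f2,a1)→signed(a1,f2) ✓  (o2,f3,a5)→signed(a5,f3) ✓  (o2,f4,a3)→signed(a3,f4) ✓  (o3,f2,a1)→signed(a1,f2) ✓  (o3,f3,a1)→signed(a1,f3) ✓  (o3,f3,a4)→signed(a4,f3) ✓  (o3,f4,a2)→signed(a2,f4) ✓  (o3,f4,a5)→signed(a5,f4) ✓  (o4,f3,a2)→signed(a2,f3) ✓  (o4,f4,a2)→signed(a2,f4) ✓  (o4,f4,a5)→signed(a5,f4) ✓
Counterexamples (restrictor triples failing the scope): 0.

0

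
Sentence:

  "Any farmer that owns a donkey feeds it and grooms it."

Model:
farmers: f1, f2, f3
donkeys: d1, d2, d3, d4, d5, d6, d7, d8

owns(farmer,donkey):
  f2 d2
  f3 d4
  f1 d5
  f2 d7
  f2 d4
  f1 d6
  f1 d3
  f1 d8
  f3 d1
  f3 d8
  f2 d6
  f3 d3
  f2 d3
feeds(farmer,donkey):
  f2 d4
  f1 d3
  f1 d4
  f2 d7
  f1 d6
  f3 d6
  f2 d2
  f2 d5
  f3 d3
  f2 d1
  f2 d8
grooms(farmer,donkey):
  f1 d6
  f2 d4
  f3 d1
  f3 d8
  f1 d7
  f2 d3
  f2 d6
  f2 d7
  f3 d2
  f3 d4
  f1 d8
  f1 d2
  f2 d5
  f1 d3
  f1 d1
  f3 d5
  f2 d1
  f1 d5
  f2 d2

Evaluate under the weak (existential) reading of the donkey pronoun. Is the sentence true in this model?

"it" takes "a donkey" as antecedent — a donkey pronoun bound across the clause boundary.
Weak reading: every farmer f with some owns-donkey has at least one owns-donkey d such that feeds(f,d) ∧ grooms(f,d).
Per farmer: f1:✓  f2:✓  f3:✗
f3 has no witness among its owns-donkeys.

False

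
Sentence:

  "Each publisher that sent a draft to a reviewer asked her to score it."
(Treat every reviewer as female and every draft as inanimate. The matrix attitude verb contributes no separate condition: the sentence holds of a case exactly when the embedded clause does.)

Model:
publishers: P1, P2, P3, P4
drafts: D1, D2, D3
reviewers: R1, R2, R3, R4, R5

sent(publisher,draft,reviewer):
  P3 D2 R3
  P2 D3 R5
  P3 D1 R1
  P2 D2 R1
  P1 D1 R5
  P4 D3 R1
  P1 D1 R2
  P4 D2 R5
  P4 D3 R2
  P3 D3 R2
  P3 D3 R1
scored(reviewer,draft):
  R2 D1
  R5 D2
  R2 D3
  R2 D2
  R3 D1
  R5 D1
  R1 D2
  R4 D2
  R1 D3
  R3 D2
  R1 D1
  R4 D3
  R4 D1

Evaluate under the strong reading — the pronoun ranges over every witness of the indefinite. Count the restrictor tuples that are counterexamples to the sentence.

"her" takes "a reviewer" as antecedent and "it" takes "a draft"; both are donkey pronouns co-varying with the restrictor.
Strong reading: for every (p,d,r) with sent(p,d,r), scored(r,d).
Restrictor triples: (P1,D1,R2)→scored(R2,D1) ✓  (P1,D1,R5)→scored(R5,D1) ✓  (P2,D2,R1)→scored(R1,D2) ✓  (P2,D3,R5)→scored(R5,D3) ✗  (P3,D1,R1)→scored(R1,D1) ✓  (P3,D2,R3)→scored(R3,D2) ✓  (P3,D3,R1)→scored(R1,D3) ✓  (P3,D3,R2)→scored(R2,D3) ✓  (P4,D2,R5)→scored(R5,D2) ✓  (P4,D3,R1)→scored(R1,D3) ✓  (P4,D3,R2)→scored(R2,D3) ✓
Counterexamples (restrictor triples failing the scope): 1.

1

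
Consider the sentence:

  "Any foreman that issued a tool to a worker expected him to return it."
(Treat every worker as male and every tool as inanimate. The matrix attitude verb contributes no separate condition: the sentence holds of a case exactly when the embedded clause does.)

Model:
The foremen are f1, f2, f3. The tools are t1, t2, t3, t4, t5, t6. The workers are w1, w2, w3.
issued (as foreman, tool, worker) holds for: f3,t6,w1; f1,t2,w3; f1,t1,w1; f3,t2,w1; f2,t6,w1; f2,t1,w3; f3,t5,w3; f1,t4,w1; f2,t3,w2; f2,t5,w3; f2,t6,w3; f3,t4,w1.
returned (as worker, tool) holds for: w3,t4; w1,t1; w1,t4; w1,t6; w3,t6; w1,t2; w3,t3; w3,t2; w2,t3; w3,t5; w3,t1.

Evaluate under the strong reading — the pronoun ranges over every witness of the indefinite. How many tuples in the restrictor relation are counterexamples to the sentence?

"him" takes "a worker" as antecedent and "it" takes "a tool"; both are donkey pronouns co-varying with the restrictor.
Strong reading: for every (f,t,w) with issued(f,t,w), returned(w,t).
Restrictor triples: (f1,t1,w1)→returned(w1,t1) ✓  (f1,t2,w3)→returned(w3,t2) ✓  (f1,t4,w1)→returned(w1,t4) ✓  (f2,t1,w3)→returned(w3,t1) ✓  (f2,t3,w2)→returned(w2,t3) ✓  (f2,t5,w3)→returned(w3,t5) ✓  (f2,t6,w1)→returned(w1,t6) ✓  (f2,t6,w3)→returned(w3,t6) ✓  (f3,t2,w1)→returned(w1,t2) ✓  (f3,t4,w1)→returned(w1,t4) ✓  (f3,t5,w3)→returned(w3,t5) ✓  (f3,t6,w1)→returned(w1,t6) ✓
Counterexamples (restrictor triples failing the scope): 0.

0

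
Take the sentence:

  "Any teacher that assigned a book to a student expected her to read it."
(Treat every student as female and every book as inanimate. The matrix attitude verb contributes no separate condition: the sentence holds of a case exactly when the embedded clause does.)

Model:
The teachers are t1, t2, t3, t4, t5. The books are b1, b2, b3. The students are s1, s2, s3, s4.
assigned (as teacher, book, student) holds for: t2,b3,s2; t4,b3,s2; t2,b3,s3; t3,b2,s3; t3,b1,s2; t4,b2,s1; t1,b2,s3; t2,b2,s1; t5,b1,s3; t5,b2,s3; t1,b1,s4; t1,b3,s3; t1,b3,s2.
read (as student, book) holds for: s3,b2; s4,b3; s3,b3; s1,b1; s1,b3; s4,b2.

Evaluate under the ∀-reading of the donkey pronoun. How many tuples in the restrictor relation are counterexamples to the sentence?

8

"her" takes "a student" as antecedent and "it" takes "a book"; both are donkey pronouns co-varying with the restrictor.
Strong reading: for every (t,b,s) with assigned(t,b,s), read(s,b).
Restrictor triples: (t1,b1,s4)→read(s4,b1) ✗  (t1,b2,s3)→read(s3,b2) ✓  (t1,b3,s2)→read(s2,b3) ✗  (t1,b3,s3)→read(s3,b3) ✓  (t2,b2,s1)→read(s1,b2) ✗  (t2,b3,s2)→read(s2,b3) ✗  (t2,b3,s3)→read(s3,b3) ✓  (t3,b1,s2)→read(s2,b1) ✗  (t3,b2,s3)→read(s3,b2) ✓  (t4,b2,s1)→read(s1,b2) ✗  (t4,b3,s2)→read(s2,b3) ✗  (t5,b1,s3)→read(s3,b1) ✗  (t5,b2,s3)→read(s3,b2) ✓
Counterexamples (restrictor triples failing the scope): 8.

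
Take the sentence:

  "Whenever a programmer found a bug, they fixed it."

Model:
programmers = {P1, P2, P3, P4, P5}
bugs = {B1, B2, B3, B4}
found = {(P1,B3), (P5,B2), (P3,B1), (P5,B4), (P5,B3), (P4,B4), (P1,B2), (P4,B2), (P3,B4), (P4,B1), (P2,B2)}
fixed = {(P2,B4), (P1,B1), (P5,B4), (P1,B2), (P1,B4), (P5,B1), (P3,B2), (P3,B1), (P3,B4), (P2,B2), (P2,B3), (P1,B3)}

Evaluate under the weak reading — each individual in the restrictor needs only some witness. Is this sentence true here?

False

"it" takes "a bug" as antecedent — a donkey pronoun bound across the clause boundary.
Weak reading: every programmer p with some found-bug has at least one found-bug b such that fixed(p,b).
Per programmer: P1:✓  P2:✓  P3:✓  P4:✗  P5:✓
P4 has no witness among its found-bugs.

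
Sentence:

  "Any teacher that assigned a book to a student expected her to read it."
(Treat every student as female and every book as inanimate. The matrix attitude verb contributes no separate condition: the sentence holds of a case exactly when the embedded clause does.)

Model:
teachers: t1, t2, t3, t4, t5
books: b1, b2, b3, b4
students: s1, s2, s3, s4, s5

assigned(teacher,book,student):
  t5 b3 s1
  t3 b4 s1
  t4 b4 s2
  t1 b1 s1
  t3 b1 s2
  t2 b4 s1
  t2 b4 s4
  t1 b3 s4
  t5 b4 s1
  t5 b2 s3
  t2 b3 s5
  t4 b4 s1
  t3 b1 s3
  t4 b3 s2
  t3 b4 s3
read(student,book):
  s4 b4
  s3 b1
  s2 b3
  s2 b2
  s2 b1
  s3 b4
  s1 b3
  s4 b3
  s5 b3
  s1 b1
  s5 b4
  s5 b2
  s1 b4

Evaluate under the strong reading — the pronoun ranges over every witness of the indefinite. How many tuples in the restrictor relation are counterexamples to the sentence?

"her" takes "a student" as antecedent and "it" takes "a book"; both are donkey pronouns co-varying with the restrictor.
Strong reading: for every (t,b,s) with assigned(t,b,s), read(s,b).
Restrictor triples: (t1,b1,s1)→read(s1,b1) ✓  (t1,b3,s4)→read(s4,b3) ✓  (t2,b3,s5)→read(s5,b3) ✓  (t2,b4,s1)→read(s1,b4) ✓  (t2,b4,s4)→read(s4,b4) ✓  (t3,b1,s2)→read(s2,b1) ✓  (t3,b1,s3)→read(s3,b1) ✓  (t3,b4,s1)→read(s1,b4) ✓  (t3,b4,s3)→read(s3,b4) ✓  (t4,b3,s2)→read(s2,b3) ✓  (t4,b4,s1)→read(s1,b4) ✓  (t4,b4,s2)→read(s2,b4) ✗  (t5,b2,s3)→read(s3,b2) ✗  (t5,b3,s1)→read(s1,b3) ✓  (t5,b4,s1)→read(s1,b4) ✓
Counterexamples (restrictor triples failing the scope): 2.

2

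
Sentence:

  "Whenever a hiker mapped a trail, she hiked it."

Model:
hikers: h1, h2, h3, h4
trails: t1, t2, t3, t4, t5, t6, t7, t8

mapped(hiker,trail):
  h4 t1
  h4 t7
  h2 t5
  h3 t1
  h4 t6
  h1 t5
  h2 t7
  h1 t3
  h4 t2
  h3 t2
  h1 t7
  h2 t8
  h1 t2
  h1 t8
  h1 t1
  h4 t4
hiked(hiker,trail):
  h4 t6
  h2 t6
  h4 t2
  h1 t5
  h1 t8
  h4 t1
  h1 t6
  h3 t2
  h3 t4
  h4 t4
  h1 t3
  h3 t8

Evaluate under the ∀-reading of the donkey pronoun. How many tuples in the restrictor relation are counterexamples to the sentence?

8

"it" takes "a trail" as antecedent — a donkey pronoun bound across the clause boundary.
Strong reading: for every (h,t) with mapped(h,t), hiked(h,t).
Restrictor pairs: (h1,t1) ✗  (h1,t2) ✗  (h1,t3) ✓  (h1,t5) ✓  (h1,t7) ✗  (h1,t8) ✓  (h2,t5) ✗  (h2,t7) ✗  (h2,t8) ✗  (h3,t1) ✗  (h3,t2) ✓  (h4,t1) ✓  (h4,t2) ✓  (h4,t4) ✓  (h4,t6) ✓  (h4,t7) ✗
Counterexamples (restrictor pairs failing the scope): 8.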